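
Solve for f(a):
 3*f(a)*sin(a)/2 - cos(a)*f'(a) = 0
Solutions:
 f(a) = C1/cos(a)^(3/2)


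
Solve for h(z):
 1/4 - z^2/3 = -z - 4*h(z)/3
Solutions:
 h(z) = z^2/4 - 3*z/4 - 3/16


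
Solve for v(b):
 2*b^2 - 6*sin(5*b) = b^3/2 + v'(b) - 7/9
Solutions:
 v(b) = C1 - b^4/8 + 2*b^3/3 + 7*b/9 + 6*cos(5*b)/5


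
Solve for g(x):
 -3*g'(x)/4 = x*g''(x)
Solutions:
 g(x) = C1 + C2*x^(1/4)


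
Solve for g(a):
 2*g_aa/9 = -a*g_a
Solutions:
 g(a) = C1 + C2*erf(3*a/2)


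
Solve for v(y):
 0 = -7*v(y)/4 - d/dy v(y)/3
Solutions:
 v(y) = C1*exp(-21*y/4)


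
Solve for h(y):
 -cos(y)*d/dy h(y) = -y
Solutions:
 h(y) = C1 + Integral(y/cos(y), y)


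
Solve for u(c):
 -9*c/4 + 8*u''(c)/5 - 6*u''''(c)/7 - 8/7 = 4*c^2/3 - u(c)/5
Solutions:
 u(c) = C1*exp(-sqrt(30)*c*sqrt(28 + sqrt(994))/30) + C2*exp(sqrt(30)*c*sqrt(28 + sqrt(994))/30) + C3*sin(sqrt(30)*c*sqrt(-28 + sqrt(994))/30) + C4*cos(sqrt(30)*c*sqrt(-28 + sqrt(994))/30) + 20*c^2/3 + 45*c/4 - 2120/21


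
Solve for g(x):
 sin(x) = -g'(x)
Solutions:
 g(x) = C1 + cos(x)


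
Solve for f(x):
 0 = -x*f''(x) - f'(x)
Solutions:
 f(x) = C1 + C2*log(x)


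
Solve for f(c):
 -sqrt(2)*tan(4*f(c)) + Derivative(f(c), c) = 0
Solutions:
 f(c) = -asin(C1*exp(4*sqrt(2)*c))/4 + pi/4
 f(c) = asin(C1*exp(4*sqrt(2)*c))/4


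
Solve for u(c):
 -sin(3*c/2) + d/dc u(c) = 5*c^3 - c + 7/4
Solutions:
 u(c) = C1 + 5*c^4/4 - c^2/2 + 7*c/4 - 2*cos(3*c/2)/3


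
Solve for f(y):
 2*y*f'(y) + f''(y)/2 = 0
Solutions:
 f(y) = C1 + C2*erf(sqrt(2)*y)


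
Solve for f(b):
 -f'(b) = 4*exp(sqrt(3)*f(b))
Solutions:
 f(b) = sqrt(3)*(2*log(1/(C1 + 4*b)) - log(3))/6


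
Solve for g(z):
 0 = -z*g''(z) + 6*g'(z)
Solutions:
 g(z) = C1 + C2*z^7


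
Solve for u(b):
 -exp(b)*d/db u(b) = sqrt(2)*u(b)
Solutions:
 u(b) = C1*exp(sqrt(2)*exp(-b))


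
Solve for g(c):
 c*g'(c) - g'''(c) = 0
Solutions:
 g(c) = C1 + Integral(C2*airyai(c) + C3*airybi(c), c)


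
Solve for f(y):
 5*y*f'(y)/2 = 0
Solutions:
 f(y) = C1


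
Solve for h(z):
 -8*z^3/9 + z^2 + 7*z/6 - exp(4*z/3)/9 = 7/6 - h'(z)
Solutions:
 h(z) = C1 + 2*z^4/9 - z^3/3 - 7*z^2/12 + 7*z/6 + exp(4*z/3)/12


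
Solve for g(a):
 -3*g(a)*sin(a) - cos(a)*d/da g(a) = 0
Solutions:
 g(a) = C1*cos(a)^3


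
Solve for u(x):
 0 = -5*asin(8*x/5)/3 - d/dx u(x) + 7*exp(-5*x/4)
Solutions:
 u(x) = C1 - 5*x*asin(8*x/5)/3 - 5*sqrt(25 - 64*x^2)/24 - 28*exp(-5*x/4)/5


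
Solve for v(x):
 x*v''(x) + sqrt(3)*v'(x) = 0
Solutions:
 v(x) = C1 + C2*x^(1 - sqrt(3))


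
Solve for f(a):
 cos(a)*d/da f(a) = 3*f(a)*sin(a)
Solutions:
 f(a) = C1/cos(a)^3


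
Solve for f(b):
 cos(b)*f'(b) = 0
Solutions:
 f(b) = C1


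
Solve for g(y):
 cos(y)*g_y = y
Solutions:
 g(y) = C1 + Integral(y/cos(y), y)


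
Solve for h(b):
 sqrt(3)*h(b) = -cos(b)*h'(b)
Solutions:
 h(b) = C1*(sin(b) - 1)^(sqrt(3)/2)/(sin(b) + 1)^(sqrt(3)/2)


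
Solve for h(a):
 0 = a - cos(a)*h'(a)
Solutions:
 h(a) = C1 + Integral(a/cos(a), a)


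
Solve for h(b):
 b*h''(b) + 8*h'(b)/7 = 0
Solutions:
 h(b) = C1 + C2/b^(1/7)


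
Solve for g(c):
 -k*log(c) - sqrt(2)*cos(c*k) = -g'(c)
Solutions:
 g(c) = C1 + c*k*(log(c) - 1) + sqrt(2)*Piecewise((sin(c*k)/k, Ne(k, 0)), (c, True))


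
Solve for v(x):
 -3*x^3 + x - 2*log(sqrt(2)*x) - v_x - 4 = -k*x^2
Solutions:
 v(x) = C1 + k*x^3/3 - 3*x^4/4 + x^2/2 - 2*x*log(x) - 2*x - x*log(2)


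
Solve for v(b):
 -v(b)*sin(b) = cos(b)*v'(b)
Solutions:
 v(b) = C1*cos(b)


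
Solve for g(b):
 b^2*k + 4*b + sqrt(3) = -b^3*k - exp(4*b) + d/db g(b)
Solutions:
 g(b) = C1 + b^4*k/4 + b^3*k/3 + 2*b^2 + sqrt(3)*b + exp(4*b)/4


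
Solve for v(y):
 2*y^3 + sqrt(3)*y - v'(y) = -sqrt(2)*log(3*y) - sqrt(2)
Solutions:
 v(y) = C1 + y^4/2 + sqrt(3)*y^2/2 + sqrt(2)*y*log(y) + sqrt(2)*y*log(3)


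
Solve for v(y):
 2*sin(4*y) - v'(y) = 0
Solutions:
 v(y) = C1 - cos(4*y)/2


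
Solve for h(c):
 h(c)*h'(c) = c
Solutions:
 h(c) = -sqrt(C1 + c^2)
 h(c) = sqrt(C1 + c^2)


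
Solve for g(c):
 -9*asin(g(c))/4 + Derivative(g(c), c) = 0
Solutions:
 Integral(1/asin(_y), (_y, g(c))) = C1 + 9*c/4


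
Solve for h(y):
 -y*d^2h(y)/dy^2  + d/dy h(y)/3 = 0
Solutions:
 h(y) = C1 + C2*y^(4/3)


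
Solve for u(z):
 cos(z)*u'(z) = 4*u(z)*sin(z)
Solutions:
 u(z) = C1/cos(z)^4


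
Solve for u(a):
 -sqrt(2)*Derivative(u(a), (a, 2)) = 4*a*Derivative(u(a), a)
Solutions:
 u(a) = C1 + C2*erf(2^(1/4)*a)


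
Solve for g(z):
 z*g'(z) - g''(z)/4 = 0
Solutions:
 g(z) = C1 + C2*erfi(sqrt(2)*z)


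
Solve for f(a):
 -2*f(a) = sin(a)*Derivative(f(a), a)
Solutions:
 f(a) = C1*(cos(a) + 1)/(cos(a) - 1)


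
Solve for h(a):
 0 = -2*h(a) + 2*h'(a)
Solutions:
 h(a) = C1*exp(a)


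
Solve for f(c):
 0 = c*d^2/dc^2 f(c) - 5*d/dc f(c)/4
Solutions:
 f(c) = C1 + C2*c^(9/4)


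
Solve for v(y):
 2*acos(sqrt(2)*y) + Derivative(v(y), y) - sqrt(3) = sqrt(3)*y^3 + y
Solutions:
 v(y) = C1 + sqrt(3)*y^4/4 + y^2/2 - 2*y*acos(sqrt(2)*y) + sqrt(3)*y + sqrt(2)*sqrt(1 - 2*y^2)


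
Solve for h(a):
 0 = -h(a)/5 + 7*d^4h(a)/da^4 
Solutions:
 h(a) = C1*exp(-35^(3/4)*a/35) + C2*exp(35^(3/4)*a/35) + C3*sin(35^(3/4)*a/35) + C4*cos(35^(3/4)*a/35)


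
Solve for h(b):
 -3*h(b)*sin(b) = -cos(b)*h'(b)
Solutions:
 h(b) = C1/cos(b)^3


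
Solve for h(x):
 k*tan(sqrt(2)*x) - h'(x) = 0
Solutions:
 h(x) = C1 - sqrt(2)*k*log(cos(sqrt(2)*x))/2


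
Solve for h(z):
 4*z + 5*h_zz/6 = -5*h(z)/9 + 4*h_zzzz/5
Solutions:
 h(z) = C1*exp(-sqrt(15)*z*sqrt(5 + sqrt(89))/12) + C2*exp(sqrt(15)*z*sqrt(5 + sqrt(89))/12) + C3*sin(sqrt(15)*z*sqrt(-5 + sqrt(89))/12) + C4*cos(sqrt(15)*z*sqrt(-5 + sqrt(89))/12) - 36*z/5


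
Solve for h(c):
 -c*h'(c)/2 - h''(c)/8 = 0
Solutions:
 h(c) = C1 + C2*erf(sqrt(2)*c)


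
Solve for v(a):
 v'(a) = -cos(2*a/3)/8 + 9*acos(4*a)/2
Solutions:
 v(a) = C1 + 9*a*acos(4*a)/2 - 9*sqrt(1 - 16*a^2)/8 - 3*sin(2*a/3)/16


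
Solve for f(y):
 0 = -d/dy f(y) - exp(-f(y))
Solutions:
 f(y) = log(C1 - y)


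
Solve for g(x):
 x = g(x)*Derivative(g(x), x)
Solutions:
 g(x) = -sqrt(C1 + x^2)
 g(x) = sqrt(C1 + x^2)


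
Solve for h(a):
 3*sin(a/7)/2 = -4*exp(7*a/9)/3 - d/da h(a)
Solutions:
 h(a) = C1 - 12*exp(7*a/9)/7 + 21*cos(a/7)/2


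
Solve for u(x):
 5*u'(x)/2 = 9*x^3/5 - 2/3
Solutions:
 u(x) = C1 + 9*x^4/50 - 4*x/15


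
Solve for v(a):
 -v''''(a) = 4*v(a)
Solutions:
 v(a) = (C1*sin(a) + C2*cos(a))*exp(-a) + (C3*sin(a) + C4*cos(a))*exp(a)


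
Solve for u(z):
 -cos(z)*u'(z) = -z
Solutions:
 u(z) = C1 + Integral(z/cos(z), z)


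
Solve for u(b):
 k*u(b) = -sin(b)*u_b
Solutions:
 u(b) = C1*exp(k*(-log(cos(b) - 1) + log(cos(b) + 1))/2)


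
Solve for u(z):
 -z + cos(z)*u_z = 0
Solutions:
 u(z) = C1 + Integral(z/cos(z), z)


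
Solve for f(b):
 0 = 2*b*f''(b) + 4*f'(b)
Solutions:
 f(b) = C1 + C2/b


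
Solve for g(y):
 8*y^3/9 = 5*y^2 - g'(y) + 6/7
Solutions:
 g(y) = C1 - 2*y^4/9 + 5*y^3/3 + 6*y/7


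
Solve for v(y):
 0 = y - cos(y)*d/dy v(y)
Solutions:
 v(y) = C1 + Integral(y/cos(y), y)


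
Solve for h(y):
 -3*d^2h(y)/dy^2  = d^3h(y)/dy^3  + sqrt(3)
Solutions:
 h(y) = C1 + C2*y + C3*exp(-3*y) - sqrt(3)*y^2/6


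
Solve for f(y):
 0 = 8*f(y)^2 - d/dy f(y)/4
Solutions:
 f(y) = -1/(C1 + 32*y)


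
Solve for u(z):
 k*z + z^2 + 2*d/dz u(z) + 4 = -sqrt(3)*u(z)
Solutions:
 u(z) = C1*exp(-sqrt(3)*z/2) - sqrt(3)*k*z/3 + 2*k/3 - sqrt(3)*z^2/3 + 4*z/3 - 20*sqrt(3)/9


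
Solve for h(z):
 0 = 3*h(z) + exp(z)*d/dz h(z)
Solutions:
 h(z) = C1*exp(3*exp(-z))


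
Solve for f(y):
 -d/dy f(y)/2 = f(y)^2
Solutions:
 f(y) = 1/(C1 + 2*y)


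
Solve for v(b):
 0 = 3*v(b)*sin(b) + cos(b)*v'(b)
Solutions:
 v(b) = C1*cos(b)^3


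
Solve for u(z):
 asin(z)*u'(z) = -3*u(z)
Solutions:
 u(z) = C1*exp(-3*Integral(1/asin(z), z))


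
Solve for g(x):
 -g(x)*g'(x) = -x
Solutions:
 g(x) = -sqrt(C1 + x^2)
 g(x) = sqrt(C1 + x^2)


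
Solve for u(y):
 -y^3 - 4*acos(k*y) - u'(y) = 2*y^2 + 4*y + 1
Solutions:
 u(y) = C1 - y^4/4 - 2*y^3/3 - 2*y^2 - y - 4*Piecewise((y*acos(k*y) - sqrt(-k^2*y^2 + 1)/k, Ne(k, 0)), (pi*y/2, True))


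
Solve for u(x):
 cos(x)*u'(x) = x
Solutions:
 u(x) = C1 + Integral(x/cos(x), x)


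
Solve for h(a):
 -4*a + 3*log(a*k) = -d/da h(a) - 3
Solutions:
 h(a) = C1 + 2*a^2 - 3*a*log(a*k)


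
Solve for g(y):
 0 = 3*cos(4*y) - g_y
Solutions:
 g(y) = C1 + 3*sin(4*y)/4


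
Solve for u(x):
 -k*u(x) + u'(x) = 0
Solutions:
 u(x) = C1*exp(k*x)


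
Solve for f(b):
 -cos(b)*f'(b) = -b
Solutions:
 f(b) = C1 + Integral(b/cos(b), b)


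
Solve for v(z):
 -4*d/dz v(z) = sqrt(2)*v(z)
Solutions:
 v(z) = C1*exp(-sqrt(2)*z/4)


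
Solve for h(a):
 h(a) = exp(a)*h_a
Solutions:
 h(a) = C1*exp(-exp(-a))


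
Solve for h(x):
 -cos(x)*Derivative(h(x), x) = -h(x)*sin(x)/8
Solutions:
 h(x) = C1/cos(x)^(1/8)


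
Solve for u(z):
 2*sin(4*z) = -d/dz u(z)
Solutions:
 u(z) = C1 + cos(4*z)/2


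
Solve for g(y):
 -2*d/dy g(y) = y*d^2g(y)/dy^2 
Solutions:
 g(y) = C1 + C2/y


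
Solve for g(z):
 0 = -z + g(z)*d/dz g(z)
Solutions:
 g(z) = -sqrt(C1 + z^2)
 g(z) = sqrt(C1 + z^2)


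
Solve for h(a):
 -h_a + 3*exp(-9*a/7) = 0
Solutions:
 h(a) = C1 - 7*exp(-9*a/7)/3


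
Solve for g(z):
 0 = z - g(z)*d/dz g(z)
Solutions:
 g(z) = -sqrt(C1 + z^2)
 g(z) = sqrt(C1 + z^2)


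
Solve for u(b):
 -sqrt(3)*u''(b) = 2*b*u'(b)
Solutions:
 u(b) = C1 + C2*erf(3^(3/4)*b/3)


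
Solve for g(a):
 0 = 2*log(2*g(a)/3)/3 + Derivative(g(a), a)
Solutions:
 3*Integral(1/(log(_y) - log(3) + log(2)), (_y, g(a)))/2 = C1 - a


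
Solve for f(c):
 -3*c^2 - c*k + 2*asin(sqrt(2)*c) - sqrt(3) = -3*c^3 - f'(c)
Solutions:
 f(c) = C1 - 3*c^4/4 + c^3 + c^2*k/2 - 2*c*asin(sqrt(2)*c) + sqrt(3)*c - sqrt(2)*sqrt(1 - 2*c^2)


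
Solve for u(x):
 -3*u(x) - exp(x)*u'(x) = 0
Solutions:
 u(x) = C1*exp(3*exp(-x))


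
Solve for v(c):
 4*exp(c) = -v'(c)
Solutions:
 v(c) = C1 - 4*exp(c)


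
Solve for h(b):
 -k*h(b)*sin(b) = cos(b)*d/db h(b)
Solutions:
 h(b) = C1*exp(k*log(cos(b)))


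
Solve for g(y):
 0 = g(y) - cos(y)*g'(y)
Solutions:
 g(y) = C1*sqrt(sin(y) + 1)/sqrt(sin(y) - 1)


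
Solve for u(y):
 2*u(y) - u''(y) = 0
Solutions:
 u(y) = C1*exp(-sqrt(2)*y) + C2*exp(sqrt(2)*y)


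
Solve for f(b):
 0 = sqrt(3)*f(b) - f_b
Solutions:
 f(b) = C1*exp(sqrt(3)*b)


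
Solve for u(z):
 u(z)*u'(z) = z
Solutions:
 u(z) = -sqrt(C1 + z^2)
 u(z) = sqrt(C1 + z^2)


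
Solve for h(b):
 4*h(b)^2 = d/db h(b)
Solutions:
 h(b) = -1/(C1 + 4*b)


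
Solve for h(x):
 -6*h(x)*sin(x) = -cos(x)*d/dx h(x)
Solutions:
 h(x) = C1/cos(x)^6


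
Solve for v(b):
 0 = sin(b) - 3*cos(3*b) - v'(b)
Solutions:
 v(b) = C1 - sin(3*b) - cos(b)


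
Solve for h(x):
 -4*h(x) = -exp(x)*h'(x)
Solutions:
 h(x) = C1*exp(-4*exp(-x))


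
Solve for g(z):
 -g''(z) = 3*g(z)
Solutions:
 g(z) = C1*sin(sqrt(3)*z) + C2*cos(sqrt(3)*z)


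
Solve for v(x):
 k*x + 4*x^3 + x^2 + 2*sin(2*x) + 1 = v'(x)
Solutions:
 v(x) = C1 + k*x^2/2 + x^4 + x^3/3 + x - cos(2*x)


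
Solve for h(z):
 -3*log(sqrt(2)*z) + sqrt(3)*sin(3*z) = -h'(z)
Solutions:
 h(z) = C1 + 3*z*log(z) - 3*z + 3*z*log(2)/2 + sqrt(3)*cos(3*z)/3


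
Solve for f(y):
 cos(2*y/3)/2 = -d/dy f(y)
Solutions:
 f(y) = C1 - 3*sin(2*y/3)/4


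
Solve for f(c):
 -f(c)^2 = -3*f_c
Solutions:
 f(c) = -3/(C1 + c)


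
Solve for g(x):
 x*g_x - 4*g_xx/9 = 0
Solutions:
 g(x) = C1 + C2*erfi(3*sqrt(2)*x/4)


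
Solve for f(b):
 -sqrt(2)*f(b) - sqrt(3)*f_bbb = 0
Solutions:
 f(b) = C3*exp(-2^(1/6)*3^(5/6)*b/3) + (C1*sin(2^(1/6)*3^(1/3)*b/2) + C2*cos(2^(1/6)*3^(1/3)*b/2))*exp(2^(1/6)*3^(5/6)*b/6)


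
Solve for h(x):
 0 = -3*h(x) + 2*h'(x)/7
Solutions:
 h(x) = C1*exp(21*x/2)


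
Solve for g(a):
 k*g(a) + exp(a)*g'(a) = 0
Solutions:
 g(a) = C1*exp(k*exp(-a))


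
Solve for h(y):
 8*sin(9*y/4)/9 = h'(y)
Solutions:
 h(y) = C1 - 32*cos(9*y/4)/81


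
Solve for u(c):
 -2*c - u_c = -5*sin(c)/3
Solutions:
 u(c) = C1 - c^2 - 5*cos(c)/3


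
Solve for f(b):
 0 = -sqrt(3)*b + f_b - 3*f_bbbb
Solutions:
 f(b) = C1 + C4*exp(3^(2/3)*b/3) + sqrt(3)*b^2/2 + (C2*sin(3^(1/6)*b/2) + C3*cos(3^(1/6)*b/2))*exp(-3^(2/3)*b/6)


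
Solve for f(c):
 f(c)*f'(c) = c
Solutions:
 f(c) = -sqrt(C1 + c^2)
 f(c) = sqrt(C1 + c^2)


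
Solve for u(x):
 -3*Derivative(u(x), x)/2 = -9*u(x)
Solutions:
 u(x) = C1*exp(6*x)


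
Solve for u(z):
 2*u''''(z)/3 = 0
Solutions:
 u(z) = C1 + C2*z + C3*z^2 + C4*z^3


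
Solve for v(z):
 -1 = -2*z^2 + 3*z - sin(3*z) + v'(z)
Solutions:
 v(z) = C1 + 2*z^3/3 - 3*z^2/2 - z - cos(3*z)/3


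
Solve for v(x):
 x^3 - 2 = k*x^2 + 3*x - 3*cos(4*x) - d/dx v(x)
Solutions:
 v(x) = C1 + k*x^3/3 - x^4/4 + 3*x^2/2 + 2*x - 3*sin(4*x)/4


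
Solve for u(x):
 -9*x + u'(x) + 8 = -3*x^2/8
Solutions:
 u(x) = C1 - x^3/8 + 9*x^2/2 - 8*x


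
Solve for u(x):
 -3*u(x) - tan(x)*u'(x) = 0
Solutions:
 u(x) = C1/sin(x)^3


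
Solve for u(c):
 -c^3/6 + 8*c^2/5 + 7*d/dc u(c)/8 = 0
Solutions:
 u(c) = C1 + c^4/21 - 64*c^3/105


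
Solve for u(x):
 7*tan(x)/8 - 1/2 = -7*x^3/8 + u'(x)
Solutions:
 u(x) = C1 + 7*x^4/32 - x/2 - 7*log(cos(x))/8


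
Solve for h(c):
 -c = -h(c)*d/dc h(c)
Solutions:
 h(c) = -sqrt(C1 + c^2)
 h(c) = sqrt(C1 + c^2)


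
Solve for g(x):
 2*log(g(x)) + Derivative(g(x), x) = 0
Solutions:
 li(g(x)) = C1 - 2*x


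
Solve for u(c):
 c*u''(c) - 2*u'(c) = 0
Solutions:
 u(c) = C1 + C2*c^3


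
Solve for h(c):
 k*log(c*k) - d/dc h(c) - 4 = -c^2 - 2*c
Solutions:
 h(c) = C1 + c^3/3 + c^2 + c*k*log(c*k) + c*(-k - 4)


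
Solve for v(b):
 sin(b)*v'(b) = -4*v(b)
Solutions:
 v(b) = C1*(cos(b)^2 + 2*cos(b) + 1)/(cos(b)^2 - 2*cos(b) + 1)


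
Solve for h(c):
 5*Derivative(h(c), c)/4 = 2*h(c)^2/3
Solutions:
 h(c) = -15/(C1 + 8*c)


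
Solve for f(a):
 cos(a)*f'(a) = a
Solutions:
 f(a) = C1 + Integral(a/cos(a), a)


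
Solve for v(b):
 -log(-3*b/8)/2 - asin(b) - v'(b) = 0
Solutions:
 v(b) = C1 - b*log(-b)/2 - b*asin(b) - b*log(3) + b/2 + b*log(2) + b*log(6)/2 - sqrt(1 - b^2)


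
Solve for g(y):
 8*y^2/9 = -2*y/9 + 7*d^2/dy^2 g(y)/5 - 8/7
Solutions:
 g(y) = C1 + C2*y + 10*y^4/189 + 5*y^3/189 + 20*y^2/49


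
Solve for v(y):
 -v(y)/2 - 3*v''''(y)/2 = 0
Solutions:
 v(y) = (C1*sin(sqrt(2)*3^(3/4)*y/6) + C2*cos(sqrt(2)*3^(3/4)*y/6))*exp(-sqrt(2)*3^(3/4)*y/6) + (C3*sin(sqrt(2)*3^(3/4)*y/6) + C4*cos(sqrt(2)*3^(3/4)*y/6))*exp(sqrt(2)*3^(3/4)*y/6)


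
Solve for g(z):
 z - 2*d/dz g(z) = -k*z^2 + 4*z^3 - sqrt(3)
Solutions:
 g(z) = C1 + k*z^3/6 - z^4/2 + z^2/4 + sqrt(3)*z/2


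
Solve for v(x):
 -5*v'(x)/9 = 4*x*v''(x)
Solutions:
 v(x) = C1 + C2*x^(31/36)


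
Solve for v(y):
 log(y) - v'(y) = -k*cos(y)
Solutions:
 v(y) = C1 + k*sin(y) + y*log(y) - y


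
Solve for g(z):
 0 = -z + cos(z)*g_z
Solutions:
 g(z) = C1 + Integral(z/cos(z), z)


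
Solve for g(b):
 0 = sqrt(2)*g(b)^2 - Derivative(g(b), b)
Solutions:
 g(b) = -1/(C1 + sqrt(2)*b)


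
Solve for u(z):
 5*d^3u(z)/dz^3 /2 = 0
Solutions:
 u(z) = C1 + C2*z + C3*z^2


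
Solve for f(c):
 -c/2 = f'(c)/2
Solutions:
 f(c) = C1 - c^2/2


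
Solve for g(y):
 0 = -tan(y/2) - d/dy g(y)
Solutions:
 g(y) = C1 + 2*log(cos(y/2))


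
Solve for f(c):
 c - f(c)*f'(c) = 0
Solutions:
 f(c) = -sqrt(C1 + c^2)
 f(c) = sqrt(C1 + c^2)


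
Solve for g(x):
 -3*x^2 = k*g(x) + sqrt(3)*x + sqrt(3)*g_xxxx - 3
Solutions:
 g(x) = C1*exp(-3^(7/8)*x*(-k)^(1/4)/3) + C2*exp(3^(7/8)*x*(-k)^(1/4)/3) + C3*exp(-3^(7/8)*I*x*(-k)^(1/4)/3) + C4*exp(3^(7/8)*I*x*(-k)^(1/4)/3) - 3*x^2/k - sqrt(3)*x/k + 3/k


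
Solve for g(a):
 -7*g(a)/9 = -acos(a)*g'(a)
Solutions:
 g(a) = C1*exp(7*Integral(1/acos(a), a)/9)


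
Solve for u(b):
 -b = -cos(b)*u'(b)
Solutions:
 u(b) = C1 + Integral(b/cos(b), b)


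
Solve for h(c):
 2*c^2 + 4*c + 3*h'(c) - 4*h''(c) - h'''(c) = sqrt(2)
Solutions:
 h(c) = C1 + C2*exp(c*(-2 + sqrt(7))) + C3*exp(-c*(2 + sqrt(7))) - 2*c^3/9 - 14*c^2/9 - 124*c/27 + sqrt(2)*c/3


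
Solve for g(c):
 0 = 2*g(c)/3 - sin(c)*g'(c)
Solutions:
 g(c) = C1*(cos(c) - 1)^(1/3)/(cos(c) + 1)^(1/3)


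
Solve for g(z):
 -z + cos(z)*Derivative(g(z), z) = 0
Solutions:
 g(z) = C1 + Integral(z/cos(z), z)


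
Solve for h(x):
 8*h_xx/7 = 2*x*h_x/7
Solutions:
 h(x) = C1 + C2*erfi(sqrt(2)*x/4)


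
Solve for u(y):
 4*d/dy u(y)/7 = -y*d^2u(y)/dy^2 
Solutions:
 u(y) = C1 + C2*y^(3/7)


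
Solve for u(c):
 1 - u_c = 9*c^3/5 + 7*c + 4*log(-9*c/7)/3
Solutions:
 u(c) = C1 - 9*c^4/20 - 7*c^2/2 - 4*c*log(-c)/3 + c*(-3*log(3) + log(21)/3 + log(7) + 7/3)


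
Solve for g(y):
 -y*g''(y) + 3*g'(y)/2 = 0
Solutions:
 g(y) = C1 + C2*y^(5/2)


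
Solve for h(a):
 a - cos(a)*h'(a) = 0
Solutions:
 h(a) = C1 + Integral(a/cos(a), a)


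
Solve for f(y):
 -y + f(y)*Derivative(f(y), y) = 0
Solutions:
 f(y) = -sqrt(C1 + y^2)
 f(y) = sqrt(C1 + y^2)


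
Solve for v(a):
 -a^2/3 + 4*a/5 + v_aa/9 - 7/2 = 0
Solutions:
 v(a) = C1 + C2*a + a^4/4 - 6*a^3/5 + 63*a^2/4


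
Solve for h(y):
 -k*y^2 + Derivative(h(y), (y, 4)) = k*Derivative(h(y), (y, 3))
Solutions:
 h(y) = C1 + C2*y + C3*y^2 + C4*exp(k*y) - y^5/60 - y^4/(12*k) - y^3/(3*k^2)


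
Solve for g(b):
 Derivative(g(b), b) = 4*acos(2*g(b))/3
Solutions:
 Integral(1/acos(2*_y), (_y, g(b))) = C1 + 4*b/3


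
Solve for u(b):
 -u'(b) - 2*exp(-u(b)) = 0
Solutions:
 u(b) = log(C1 - 2*b)


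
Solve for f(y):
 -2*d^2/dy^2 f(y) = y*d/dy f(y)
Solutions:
 f(y) = C1 + C2*erf(y/2)


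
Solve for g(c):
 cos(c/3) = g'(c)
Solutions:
 g(c) = C1 + 3*sin(c/3)


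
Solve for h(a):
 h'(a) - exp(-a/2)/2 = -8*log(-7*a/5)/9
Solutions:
 h(a) = C1 - 8*a*log(-a)/9 + 8*a*(-log(7) + 1 + log(5))/9 - exp(-a/2)


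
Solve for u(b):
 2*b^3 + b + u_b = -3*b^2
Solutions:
 u(b) = C1 - b^4/2 - b^3 - b^2/2


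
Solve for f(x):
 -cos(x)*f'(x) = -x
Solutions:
 f(x) = C1 + Integral(x/cos(x), x)


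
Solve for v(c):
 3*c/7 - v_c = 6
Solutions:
 v(c) = C1 + 3*c^2/14 - 6*c


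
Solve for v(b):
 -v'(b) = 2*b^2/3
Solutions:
 v(b) = C1 - 2*b^3/9


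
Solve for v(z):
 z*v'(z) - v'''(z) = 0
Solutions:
 v(z) = C1 + Integral(C2*airyai(z) + C3*airybi(z), z)


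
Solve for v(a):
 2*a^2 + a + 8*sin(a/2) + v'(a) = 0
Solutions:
 v(a) = C1 - 2*a^3/3 - a^2/2 + 16*cos(a/2)


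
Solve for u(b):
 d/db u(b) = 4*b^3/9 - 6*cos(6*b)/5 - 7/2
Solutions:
 u(b) = C1 + b^4/9 - 7*b/2 - sin(6*b)/5


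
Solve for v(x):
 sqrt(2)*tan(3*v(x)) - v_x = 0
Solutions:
 v(x) = -asin(C1*exp(3*sqrt(2)*x))/3 + pi/3
 v(x) = asin(C1*exp(3*sqrt(2)*x))/3


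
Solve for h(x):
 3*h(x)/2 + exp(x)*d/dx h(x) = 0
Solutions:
 h(x) = C1*exp(3*exp(-x)/2)


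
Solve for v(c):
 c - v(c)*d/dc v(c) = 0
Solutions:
 v(c) = -sqrt(C1 + c^2)
 v(c) = sqrt(C1 + c^2)


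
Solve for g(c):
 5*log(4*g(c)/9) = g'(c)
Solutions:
 -Integral(1/(log(_y) - 2*log(3) + 2*log(2)), (_y, g(c)))/5 = C1 - c


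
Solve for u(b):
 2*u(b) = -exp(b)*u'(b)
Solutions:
 u(b) = C1*exp(2*exp(-b))


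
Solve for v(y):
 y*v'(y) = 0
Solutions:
 v(y) = C1


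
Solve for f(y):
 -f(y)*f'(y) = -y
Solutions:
 f(y) = -sqrt(C1 + y^2)
 f(y) = sqrt(C1 + y^2)


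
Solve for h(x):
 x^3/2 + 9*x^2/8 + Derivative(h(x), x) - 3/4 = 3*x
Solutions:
 h(x) = C1 - x^4/8 - 3*x^3/8 + 3*x^2/2 + 3*x/4


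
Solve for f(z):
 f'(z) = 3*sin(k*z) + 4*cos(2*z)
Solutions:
 f(z) = C1 + 2*sin(2*z) - 3*cos(k*z)/k


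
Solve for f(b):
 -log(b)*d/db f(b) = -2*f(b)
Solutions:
 f(b) = C1*exp(2*li(b))


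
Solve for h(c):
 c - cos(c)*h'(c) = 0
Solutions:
 h(c) = C1 + Integral(c/cos(c), c)


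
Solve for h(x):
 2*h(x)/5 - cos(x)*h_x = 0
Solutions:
 h(x) = C1*(sin(x) + 1)^(1/5)/(sin(x) - 1)^(1/5)


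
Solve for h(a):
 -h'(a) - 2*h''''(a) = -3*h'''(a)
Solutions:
 h(a) = C1 + C4*exp(-a/2) + (C2 + C3*a)*exp(a)


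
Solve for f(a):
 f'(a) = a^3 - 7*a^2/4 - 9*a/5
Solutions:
 f(a) = C1 + a^4/4 - 7*a^3/12 - 9*a^2/10


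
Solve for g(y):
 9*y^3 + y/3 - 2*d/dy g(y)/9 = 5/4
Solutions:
 g(y) = C1 + 81*y^4/8 + 3*y^2/4 - 45*y/8


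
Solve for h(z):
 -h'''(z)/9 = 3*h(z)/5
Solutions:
 h(z) = C3*exp(-3*5^(2/3)*z/5) + (C1*sin(3*sqrt(3)*5^(2/3)*z/10) + C2*cos(3*sqrt(3)*5^(2/3)*z/10))*exp(3*5^(2/3)*z/10)


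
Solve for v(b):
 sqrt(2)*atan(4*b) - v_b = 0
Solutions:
 v(b) = C1 + sqrt(2)*(b*atan(4*b) - log(16*b^2 + 1)/8)


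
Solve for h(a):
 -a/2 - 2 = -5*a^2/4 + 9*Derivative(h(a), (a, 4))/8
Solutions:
 h(a) = C1 + C2*a + C3*a^2 + C4*a^3 + a^6/324 - a^5/270 - 2*a^4/27


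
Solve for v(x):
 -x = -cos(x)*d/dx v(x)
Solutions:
 v(x) = C1 + Integral(x/cos(x), x)


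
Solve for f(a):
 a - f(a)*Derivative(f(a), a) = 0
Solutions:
 f(a) = -sqrt(C1 + a^2)
 f(a) = sqrt(C1 + a^2)


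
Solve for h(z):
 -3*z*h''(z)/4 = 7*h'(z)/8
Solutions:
 h(z) = C1 + C2/z^(1/6)


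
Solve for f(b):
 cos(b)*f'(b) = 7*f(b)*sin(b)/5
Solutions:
 f(b) = C1/cos(b)^(7/5)


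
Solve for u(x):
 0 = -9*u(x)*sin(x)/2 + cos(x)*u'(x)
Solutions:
 u(x) = C1/cos(x)^(9/2)


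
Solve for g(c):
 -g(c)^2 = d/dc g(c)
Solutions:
 g(c) = 1/(C1 + c)


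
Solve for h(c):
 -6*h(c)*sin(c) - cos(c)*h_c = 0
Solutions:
 h(c) = C1*cos(c)^6


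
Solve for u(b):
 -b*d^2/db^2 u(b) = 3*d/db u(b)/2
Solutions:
 u(b) = C1 + C2/sqrt(b)


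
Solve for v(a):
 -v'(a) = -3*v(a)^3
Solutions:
 v(a) = -sqrt(2)*sqrt(-1/(C1 + 3*a))/2
 v(a) = sqrt(2)*sqrt(-1/(C1 + 3*a))/2


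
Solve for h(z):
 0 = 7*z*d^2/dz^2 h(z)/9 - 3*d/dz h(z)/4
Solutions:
 h(z) = C1 + C2*z^(55/28)


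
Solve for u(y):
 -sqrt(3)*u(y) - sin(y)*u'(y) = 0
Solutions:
 u(y) = C1*(cos(y) + 1)^(sqrt(3)/2)/(cos(y) - 1)^(sqrt(3)/2)


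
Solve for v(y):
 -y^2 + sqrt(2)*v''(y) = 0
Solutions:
 v(y) = C1 + C2*y + sqrt(2)*y^4/24


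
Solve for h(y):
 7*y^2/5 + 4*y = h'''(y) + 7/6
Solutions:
 h(y) = C1 + C2*y + C3*y^2 + 7*y^5/300 + y^4/6 - 7*y^3/36


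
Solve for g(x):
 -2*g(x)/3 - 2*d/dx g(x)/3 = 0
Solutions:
 g(x) = C1*exp(-x)


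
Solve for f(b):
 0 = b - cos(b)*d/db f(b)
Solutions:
 f(b) = C1 + Integral(b/cos(b), b)


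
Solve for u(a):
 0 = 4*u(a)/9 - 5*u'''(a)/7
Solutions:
 u(a) = C3*exp(2100^(1/3)*a/15) + (C1*sin(3^(5/6)*700^(1/3)*a/30) + C2*cos(3^(5/6)*700^(1/3)*a/30))*exp(-2100^(1/3)*a/30)


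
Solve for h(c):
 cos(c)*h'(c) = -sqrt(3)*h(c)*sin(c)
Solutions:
 h(c) = C1*cos(c)^(sqrt(3))


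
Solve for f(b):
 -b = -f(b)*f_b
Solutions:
 f(b) = -sqrt(C1 + b^2)
 f(b) = sqrt(C1 + b^2)


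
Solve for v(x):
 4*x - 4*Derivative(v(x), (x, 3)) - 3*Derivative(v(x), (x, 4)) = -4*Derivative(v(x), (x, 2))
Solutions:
 v(x) = C1 + C2*x + C3*exp(-2*x) + C4*exp(2*x/3) - x^3/6 - x^2/2


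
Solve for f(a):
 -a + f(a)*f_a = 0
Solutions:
 f(a) = -sqrt(C1 + a^2)
 f(a) = sqrt(C1 + a^2)


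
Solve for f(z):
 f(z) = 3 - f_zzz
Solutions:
 f(z) = C3*exp(-z) + (C1*sin(sqrt(3)*z/2) + C2*cos(sqrt(3)*z/2))*exp(z/2) + 3


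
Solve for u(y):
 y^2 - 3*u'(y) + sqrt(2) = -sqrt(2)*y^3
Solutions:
 u(y) = C1 + sqrt(2)*y^4/12 + y^3/9 + sqrt(2)*y/3


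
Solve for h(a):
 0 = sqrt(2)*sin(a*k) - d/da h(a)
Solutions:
 h(a) = C1 - sqrt(2)*cos(a*k)/k


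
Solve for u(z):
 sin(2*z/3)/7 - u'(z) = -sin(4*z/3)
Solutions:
 u(z) = C1 - 3*cos(2*z/3)/14 - 3*cos(4*z/3)/4


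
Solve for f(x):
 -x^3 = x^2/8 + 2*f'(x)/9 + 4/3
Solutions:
 f(x) = C1 - 9*x^4/8 - 3*x^3/16 - 6*x


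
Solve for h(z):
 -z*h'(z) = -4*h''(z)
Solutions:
 h(z) = C1 + C2*erfi(sqrt(2)*z/4)


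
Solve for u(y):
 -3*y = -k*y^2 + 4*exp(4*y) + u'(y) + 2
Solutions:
 u(y) = C1 + k*y^3/3 - 3*y^2/2 - 2*y - exp(4*y)


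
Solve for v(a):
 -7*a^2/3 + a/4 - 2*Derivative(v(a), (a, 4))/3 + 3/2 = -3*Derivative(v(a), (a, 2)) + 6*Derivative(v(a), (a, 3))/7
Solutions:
 v(a) = C1 + C2*a + C3*exp(3*a*(-3 + sqrt(107))/14) + C4*exp(-3*a*(3 + sqrt(107))/14) + 7*a^4/108 + 13*a^3/216 - 29*a^2/1134


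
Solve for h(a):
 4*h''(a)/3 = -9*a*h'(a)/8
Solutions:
 h(a) = C1 + C2*erf(3*sqrt(3)*a/8)


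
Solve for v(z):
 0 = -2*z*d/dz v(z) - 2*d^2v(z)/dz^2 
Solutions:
 v(z) = C1 + C2*erf(sqrt(2)*z/2)


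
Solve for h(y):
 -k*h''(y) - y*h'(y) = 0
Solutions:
 h(y) = C1 + C2*sqrt(k)*erf(sqrt(2)*y*sqrt(1/k)/2)


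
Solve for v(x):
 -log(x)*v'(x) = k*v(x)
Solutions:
 v(x) = C1*exp(-k*li(x))


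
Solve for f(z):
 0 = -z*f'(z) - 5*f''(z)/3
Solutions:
 f(z) = C1 + C2*erf(sqrt(30)*z/10)


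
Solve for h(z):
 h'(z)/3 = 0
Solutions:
 h(z) = C1


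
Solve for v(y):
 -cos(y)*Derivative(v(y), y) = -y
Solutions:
 v(y) = C1 + Integral(y/cos(y), y)


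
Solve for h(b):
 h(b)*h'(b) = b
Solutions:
 h(b) = -sqrt(C1 + b^2)
 h(b) = sqrt(C1 + b^2)


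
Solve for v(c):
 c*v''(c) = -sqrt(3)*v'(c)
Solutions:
 v(c) = C1 + C2*c^(1 - sqrt(3))


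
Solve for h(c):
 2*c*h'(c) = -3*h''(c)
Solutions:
 h(c) = C1 + C2*erf(sqrt(3)*c/3)


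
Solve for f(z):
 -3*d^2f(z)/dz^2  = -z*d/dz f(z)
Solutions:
 f(z) = C1 + C2*erfi(sqrt(6)*z/6)


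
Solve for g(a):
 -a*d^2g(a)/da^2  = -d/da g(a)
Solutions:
 g(a) = C1 + C2*a^2


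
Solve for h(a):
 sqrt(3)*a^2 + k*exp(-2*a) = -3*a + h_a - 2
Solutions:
 h(a) = C1 + sqrt(3)*a^3/3 + 3*a^2/2 + 2*a - k*exp(-2*a)/2


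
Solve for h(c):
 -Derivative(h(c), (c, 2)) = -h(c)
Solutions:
 h(c) = C1*exp(-c) + C2*exp(c)


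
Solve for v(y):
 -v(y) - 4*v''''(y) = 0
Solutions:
 v(y) = (C1*sin(y/2) + C2*cos(y/2))*exp(-y/2) + (C3*sin(y/2) + C4*cos(y/2))*exp(y/2)


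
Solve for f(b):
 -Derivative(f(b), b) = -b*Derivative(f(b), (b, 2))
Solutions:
 f(b) = C1 + C2*b^2


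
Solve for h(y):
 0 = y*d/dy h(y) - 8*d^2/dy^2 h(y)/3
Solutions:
 h(y) = C1 + C2*erfi(sqrt(3)*y/4)


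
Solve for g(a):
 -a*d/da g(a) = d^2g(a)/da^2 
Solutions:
 g(a) = C1 + C2*erf(sqrt(2)*a/2)


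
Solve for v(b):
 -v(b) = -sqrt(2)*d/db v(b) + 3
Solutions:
 v(b) = C1*exp(sqrt(2)*b/2) - 3


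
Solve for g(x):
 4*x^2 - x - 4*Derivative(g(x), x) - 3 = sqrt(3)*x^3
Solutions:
 g(x) = C1 - sqrt(3)*x^4/16 + x^3/3 - x^2/8 - 3*x/4


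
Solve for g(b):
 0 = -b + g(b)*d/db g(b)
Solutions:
 g(b) = -sqrt(C1 + b^2)
 g(b) = sqrt(C1 + b^2)


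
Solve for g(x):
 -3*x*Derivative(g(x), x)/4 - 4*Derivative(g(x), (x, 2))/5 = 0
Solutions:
 g(x) = C1 + C2*erf(sqrt(30)*x/8)


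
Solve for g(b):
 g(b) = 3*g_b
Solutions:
 g(b) = C1*exp(b/3)


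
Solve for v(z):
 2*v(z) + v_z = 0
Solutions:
 v(z) = C1*exp(-2*z)


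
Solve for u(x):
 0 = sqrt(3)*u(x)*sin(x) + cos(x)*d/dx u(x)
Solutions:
 u(x) = C1*cos(x)^(sqrt(3))


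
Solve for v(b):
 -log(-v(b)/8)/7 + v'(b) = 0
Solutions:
 -7*Integral(1/(log(-_y) - 3*log(2)), (_y, v(b))) = C1 - b


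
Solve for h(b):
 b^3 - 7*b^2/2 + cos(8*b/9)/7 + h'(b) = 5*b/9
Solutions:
 h(b) = C1 - b^4/4 + 7*b^3/6 + 5*b^2/18 - 9*sin(8*b/9)/56


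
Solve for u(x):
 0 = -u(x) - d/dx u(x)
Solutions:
 u(x) = C1*exp(-x)


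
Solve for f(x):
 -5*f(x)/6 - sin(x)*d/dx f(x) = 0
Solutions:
 f(x) = C1*(cos(x) + 1)^(5/12)/(cos(x) - 1)^(5/12)


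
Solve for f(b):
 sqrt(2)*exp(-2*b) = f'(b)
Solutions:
 f(b) = C1 - sqrt(2)*exp(-2*b)/2


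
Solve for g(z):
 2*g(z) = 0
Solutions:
 g(z) = 0


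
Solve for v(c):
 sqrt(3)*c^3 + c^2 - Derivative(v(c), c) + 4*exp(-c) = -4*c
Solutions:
 v(c) = C1 + sqrt(3)*c^4/4 + c^3/3 + 2*c^2 - 4*exp(-c)


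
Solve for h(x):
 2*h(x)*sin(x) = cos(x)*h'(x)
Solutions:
 h(x) = C1/cos(x)^2


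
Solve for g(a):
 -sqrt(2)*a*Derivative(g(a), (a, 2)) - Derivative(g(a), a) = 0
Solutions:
 g(a) = C1 + C2*a^(1 - sqrt(2)/2)


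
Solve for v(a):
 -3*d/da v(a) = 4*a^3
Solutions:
 v(a) = C1 - a^4/3


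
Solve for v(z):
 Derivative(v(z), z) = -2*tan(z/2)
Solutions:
 v(z) = C1 + 4*log(cos(z/2))


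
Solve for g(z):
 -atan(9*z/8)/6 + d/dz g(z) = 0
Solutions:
 g(z) = C1 + z*atan(9*z/8)/6 - 2*log(81*z^2 + 64)/27


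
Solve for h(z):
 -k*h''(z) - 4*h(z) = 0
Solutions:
 h(z) = C1*exp(-2*z*sqrt(-1/k)) + C2*exp(2*z*sqrt(-1/k))


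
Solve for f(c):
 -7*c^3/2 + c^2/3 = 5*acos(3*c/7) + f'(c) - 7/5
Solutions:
 f(c) = C1 - 7*c^4/8 + c^3/9 - 5*c*acos(3*c/7) + 7*c/5 + 5*sqrt(49 - 9*c^2)/3


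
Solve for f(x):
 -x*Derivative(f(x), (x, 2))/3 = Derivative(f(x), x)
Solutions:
 f(x) = C1 + C2/x^2


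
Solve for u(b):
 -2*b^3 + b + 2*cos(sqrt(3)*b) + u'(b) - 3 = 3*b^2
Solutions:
 u(b) = C1 + b^4/2 + b^3 - b^2/2 + 3*b - 2*sqrt(3)*sin(sqrt(3)*b)/3


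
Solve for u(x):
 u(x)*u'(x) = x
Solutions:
 u(x) = -sqrt(C1 + x^2)
 u(x) = sqrt(C1 + x^2)


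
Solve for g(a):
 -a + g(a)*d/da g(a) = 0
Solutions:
 g(a) = -sqrt(C1 + a^2)
 g(a) = sqrt(C1 + a^2)


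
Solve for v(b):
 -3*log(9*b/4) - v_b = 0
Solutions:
 v(b) = C1 - 3*b*log(b) + b*log(64/729) + 3*b


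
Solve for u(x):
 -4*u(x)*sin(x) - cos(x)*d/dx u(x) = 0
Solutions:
 u(x) = C1*cos(x)^4


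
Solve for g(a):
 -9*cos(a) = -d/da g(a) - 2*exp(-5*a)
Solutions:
 g(a) = C1 + 9*sin(a) + 2*exp(-5*a)/5


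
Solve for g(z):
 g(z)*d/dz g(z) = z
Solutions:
 g(z) = -sqrt(C1 + z^2)
 g(z) = sqrt(C1 + z^2)


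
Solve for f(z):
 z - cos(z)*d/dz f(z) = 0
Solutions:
 f(z) = C1 + Integral(z/cos(z), z)


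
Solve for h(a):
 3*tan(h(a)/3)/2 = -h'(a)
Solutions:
 h(a) = -3*asin(C1*exp(-a/2)) + 3*pi
 h(a) = 3*asin(C1*exp(-a/2))


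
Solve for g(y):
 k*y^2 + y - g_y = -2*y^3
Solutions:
 g(y) = C1 + k*y^3/3 + y^4/2 + y^2/2


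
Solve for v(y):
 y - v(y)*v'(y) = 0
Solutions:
 v(y) = -sqrt(C1 + y^2)
 v(y) = sqrt(C1 + y^2)


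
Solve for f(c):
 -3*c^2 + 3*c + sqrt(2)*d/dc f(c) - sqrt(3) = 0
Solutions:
 f(c) = C1 + sqrt(2)*c^3/2 - 3*sqrt(2)*c^2/4 + sqrt(6)*c/2


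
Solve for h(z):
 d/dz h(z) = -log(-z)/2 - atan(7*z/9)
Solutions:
 h(z) = C1 - z*log(-z)/2 - z*atan(7*z/9) + z/2 + 9*log(49*z^2 + 81)/14


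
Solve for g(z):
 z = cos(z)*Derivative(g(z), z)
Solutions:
 g(z) = C1 + Integral(z/cos(z), z)


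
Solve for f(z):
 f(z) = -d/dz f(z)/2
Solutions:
 f(z) = C1*exp(-2*z)


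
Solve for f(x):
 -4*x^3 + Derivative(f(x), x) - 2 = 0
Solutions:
 f(x) = C1 + x^4 + 2*x


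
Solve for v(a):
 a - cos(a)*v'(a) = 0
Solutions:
 v(a) = C1 + Integral(a/cos(a), a)


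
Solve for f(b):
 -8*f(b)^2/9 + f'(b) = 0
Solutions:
 f(b) = -9/(C1 + 8*b)


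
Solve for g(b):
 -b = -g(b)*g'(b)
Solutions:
 g(b) = -sqrt(C1 + b^2)
 g(b) = sqrt(C1 + b^2)


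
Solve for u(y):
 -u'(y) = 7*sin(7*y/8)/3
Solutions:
 u(y) = C1 + 8*cos(7*y/8)/3


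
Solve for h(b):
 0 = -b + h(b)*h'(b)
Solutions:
 h(b) = -sqrt(C1 + b^2)
 h(b) = sqrt(C1 + b^2)


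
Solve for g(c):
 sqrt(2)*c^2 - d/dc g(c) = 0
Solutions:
 g(c) = C1 + sqrt(2)*c^3/3


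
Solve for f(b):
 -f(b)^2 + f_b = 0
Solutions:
 f(b) = -1/(C1 + b)


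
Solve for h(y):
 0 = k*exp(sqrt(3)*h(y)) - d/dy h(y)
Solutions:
 h(y) = sqrt(3)*(2*log(-1/(C1 + k*y)) - log(3))/6


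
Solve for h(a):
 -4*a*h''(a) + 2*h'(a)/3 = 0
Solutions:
 h(a) = C1 + C2*a^(7/6)


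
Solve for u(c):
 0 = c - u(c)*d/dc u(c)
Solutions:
 u(c) = -sqrt(C1 + c^2)
 u(c) = sqrt(C1 + c^2)


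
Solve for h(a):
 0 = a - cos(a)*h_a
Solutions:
 h(a) = C1 + Integral(a/cos(a), a)


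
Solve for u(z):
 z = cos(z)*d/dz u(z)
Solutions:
 u(z) = C1 + Integral(z/cos(z), z)


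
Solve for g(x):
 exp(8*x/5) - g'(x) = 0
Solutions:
 g(x) = C1 + 5*exp(8*x/5)/8


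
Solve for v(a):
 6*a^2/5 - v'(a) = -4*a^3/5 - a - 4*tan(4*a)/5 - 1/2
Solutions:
 v(a) = C1 + a^4/5 + 2*a^3/5 + a^2/2 + a/2 - log(cos(4*a))/5


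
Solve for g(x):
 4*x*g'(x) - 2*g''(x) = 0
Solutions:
 g(x) = C1 + C2*erfi(x)


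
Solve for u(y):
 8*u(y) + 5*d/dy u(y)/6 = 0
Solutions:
 u(y) = C1*exp(-48*y/5)


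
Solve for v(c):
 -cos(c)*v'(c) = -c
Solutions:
 v(c) = C1 + Integral(c/cos(c), c)


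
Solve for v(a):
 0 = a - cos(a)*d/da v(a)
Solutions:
 v(a) = C1 + Integral(a/cos(a), a)


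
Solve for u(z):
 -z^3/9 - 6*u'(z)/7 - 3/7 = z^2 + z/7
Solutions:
 u(z) = C1 - 7*z^4/216 - 7*z^3/18 - z^2/12 - z/2


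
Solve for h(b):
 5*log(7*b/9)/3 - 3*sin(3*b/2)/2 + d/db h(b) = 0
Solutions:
 h(b) = C1 - 5*b*log(b)/3 - 2*b*log(7) + b*log(21)/3 + 5*b/3 + 3*b*log(3) - cos(3*b/2)


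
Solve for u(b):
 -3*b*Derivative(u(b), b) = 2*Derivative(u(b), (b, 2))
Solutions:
 u(b) = C1 + C2*erf(sqrt(3)*b/2)


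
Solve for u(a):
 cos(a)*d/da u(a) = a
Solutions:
 u(a) = C1 + Integral(a/cos(a), a)


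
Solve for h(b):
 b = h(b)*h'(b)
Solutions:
 h(b) = -sqrt(C1 + b^2)
 h(b) = sqrt(C1 + b^2)


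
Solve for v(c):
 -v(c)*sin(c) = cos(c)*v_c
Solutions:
 v(c) = C1*cos(c)


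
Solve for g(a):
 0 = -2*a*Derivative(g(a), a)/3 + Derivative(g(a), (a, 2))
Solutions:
 g(a) = C1 + C2*erfi(sqrt(3)*a/3)


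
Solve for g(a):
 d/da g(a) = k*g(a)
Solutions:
 g(a) = C1*exp(a*k)


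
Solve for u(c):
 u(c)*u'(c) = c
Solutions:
 u(c) = -sqrt(C1 + c^2)
 u(c) = sqrt(C1 + c^2)


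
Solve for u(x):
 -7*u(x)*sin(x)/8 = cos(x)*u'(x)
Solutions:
 u(x) = C1*cos(x)^(7/8)


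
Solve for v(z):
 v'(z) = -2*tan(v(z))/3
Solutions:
 v(z) = pi - asin(C1*exp(-2*z/3))
 v(z) = asin(C1*exp(-2*z/3))


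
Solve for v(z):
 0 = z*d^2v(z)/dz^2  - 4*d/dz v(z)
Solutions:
 v(z) = C1 + C2*z^5


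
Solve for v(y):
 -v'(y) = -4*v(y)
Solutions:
 v(y) = C1*exp(4*y)


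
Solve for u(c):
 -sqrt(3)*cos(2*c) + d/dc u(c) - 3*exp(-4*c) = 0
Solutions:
 u(c) = C1 + sqrt(3)*sin(2*c)/2 - 3*exp(-4*c)/4


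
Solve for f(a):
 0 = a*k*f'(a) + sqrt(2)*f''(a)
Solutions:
 f(a) = Piecewise((-2^(3/4)*sqrt(pi)*C1*erf(2^(1/4)*a*sqrt(k)/2)/(2*sqrt(k)) - C2, (k > 0) | (k < 0)), (-C1*a - C2, True))


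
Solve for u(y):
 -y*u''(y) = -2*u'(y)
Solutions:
 u(y) = C1 + C2*y^3


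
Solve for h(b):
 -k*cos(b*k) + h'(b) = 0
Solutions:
 h(b) = C1 + sin(b*k)


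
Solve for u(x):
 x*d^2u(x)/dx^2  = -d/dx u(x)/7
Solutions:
 u(x) = C1 + C2*x^(6/7)


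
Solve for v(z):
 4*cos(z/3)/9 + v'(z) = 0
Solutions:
 v(z) = C1 - 4*sin(z/3)/3


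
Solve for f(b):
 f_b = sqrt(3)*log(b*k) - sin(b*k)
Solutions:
 f(b) = C1 + sqrt(3)*b*(log(b*k) - 1) - Piecewise((-cos(b*k)/k, Ne(k, 0)), (0, True))


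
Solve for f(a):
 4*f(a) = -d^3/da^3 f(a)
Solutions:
 f(a) = C3*exp(-2^(2/3)*a) + (C1*sin(2^(2/3)*sqrt(3)*a/2) + C2*cos(2^(2/3)*sqrt(3)*a/2))*exp(2^(2/3)*a/2)


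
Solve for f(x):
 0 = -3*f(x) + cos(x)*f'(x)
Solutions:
 f(x) = C1*(sin(x) + 1)^(3/2)/(sin(x) - 1)^(3/2)


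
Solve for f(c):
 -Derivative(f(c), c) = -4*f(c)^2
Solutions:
 f(c) = -1/(C1 + 4*c)


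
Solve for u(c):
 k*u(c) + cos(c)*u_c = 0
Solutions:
 u(c) = C1*exp(k*(log(sin(c) - 1) - log(sin(c) + 1))/2)


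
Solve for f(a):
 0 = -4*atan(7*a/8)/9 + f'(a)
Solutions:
 f(a) = C1 + 4*a*atan(7*a/8)/9 - 16*log(49*a^2 + 64)/63


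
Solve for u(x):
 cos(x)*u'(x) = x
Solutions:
 u(x) = C1 + Integral(x/cos(x), x)


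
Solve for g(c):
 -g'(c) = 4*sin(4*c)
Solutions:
 g(c) = C1 + cos(4*c)


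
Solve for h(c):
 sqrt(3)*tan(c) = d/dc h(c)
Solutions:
 h(c) = C1 - sqrt(3)*log(cos(c))


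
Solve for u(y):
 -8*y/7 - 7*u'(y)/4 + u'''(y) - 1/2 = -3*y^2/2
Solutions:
 u(y) = C1 + C2*exp(-sqrt(7)*y/2) + C3*exp(sqrt(7)*y/2) + 2*y^3/7 - 16*y^2/49 + 34*y/49


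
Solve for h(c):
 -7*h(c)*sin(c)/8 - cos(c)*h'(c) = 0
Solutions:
 h(c) = C1*cos(c)^(7/8)


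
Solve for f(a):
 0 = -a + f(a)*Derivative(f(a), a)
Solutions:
 f(a) = -sqrt(C1 + a^2)
 f(a) = sqrt(C1 + a^2)


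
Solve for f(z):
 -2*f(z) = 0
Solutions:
 f(z) = 0


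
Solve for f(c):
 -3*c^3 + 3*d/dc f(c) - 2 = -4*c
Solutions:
 f(c) = C1 + c^4/4 - 2*c^2/3 + 2*c/3


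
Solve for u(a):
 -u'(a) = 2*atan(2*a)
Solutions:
 u(a) = C1 - 2*a*atan(2*a) + log(4*a^2 + 1)/2


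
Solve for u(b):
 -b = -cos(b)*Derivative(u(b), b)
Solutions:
 u(b) = C1 + Integral(b/cos(b), b)


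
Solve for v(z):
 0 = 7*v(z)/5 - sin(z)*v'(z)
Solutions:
 v(z) = C1*(cos(z) - 1)^(7/10)/(cos(z) + 1)^(7/10)


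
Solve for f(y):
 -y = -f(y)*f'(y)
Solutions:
 f(y) = -sqrt(C1 + y^2)
 f(y) = sqrt(C1 + y^2)


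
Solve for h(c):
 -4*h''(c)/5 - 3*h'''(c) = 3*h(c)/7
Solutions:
 h(c) = C1*exp(c*(-112 + 224*14^(1/3)/(135*sqrt(464585) + 92021)^(1/3) + 14^(2/3)*(135*sqrt(464585) + 92021)^(1/3))/1260)*sin(14^(1/3)*sqrt(3)*c*(-14^(1/3)*(135*sqrt(464585) + 92021)^(1/3) + 224/(135*sqrt(464585) + 92021)^(1/3))/1260) + C2*exp(c*(-112 + 224*14^(1/3)/(135*sqrt(464585) + 92021)^(1/3) + 14^(2/3)*(135*sqrt(464585) + 92021)^(1/3))/1260)*cos(14^(1/3)*sqrt(3)*c*(-14^(1/3)*(135*sqrt(464585) + 92021)^(1/3) + 224/(135*sqrt(464585) + 92021)^(1/3))/1260) + C3*exp(-c*(224*14^(1/3)/(135*sqrt(464585) + 92021)^(1/3) + 56 + 14^(2/3)*(135*sqrt(464585) + 92021)^(1/3))/630)


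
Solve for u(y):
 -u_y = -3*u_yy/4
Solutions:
 u(y) = C1 + C2*exp(4*y/3)


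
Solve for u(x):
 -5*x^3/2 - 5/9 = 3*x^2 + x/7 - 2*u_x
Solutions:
 u(x) = C1 + 5*x^4/16 + x^3/2 + x^2/28 + 5*x/18


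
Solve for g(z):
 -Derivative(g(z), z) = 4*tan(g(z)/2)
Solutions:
 g(z) = -2*asin(C1*exp(-2*z)) + 2*pi
 g(z) = 2*asin(C1*exp(-2*z))


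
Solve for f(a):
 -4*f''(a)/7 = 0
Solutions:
 f(a) = C1 + C2*a


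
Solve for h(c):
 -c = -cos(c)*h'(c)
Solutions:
 h(c) = C1 + Integral(c/cos(c), c)


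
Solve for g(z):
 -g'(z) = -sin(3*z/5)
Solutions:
 g(z) = C1 - 5*cos(3*z/5)/3


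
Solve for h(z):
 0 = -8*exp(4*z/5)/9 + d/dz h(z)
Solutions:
 h(z) = C1 + 10*exp(4*z/5)/9


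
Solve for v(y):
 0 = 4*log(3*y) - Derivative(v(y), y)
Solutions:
 v(y) = C1 + 4*y*log(y) - 4*y + y*log(81)


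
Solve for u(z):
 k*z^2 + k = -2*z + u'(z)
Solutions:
 u(z) = C1 + k*z^3/3 + k*z + z^2


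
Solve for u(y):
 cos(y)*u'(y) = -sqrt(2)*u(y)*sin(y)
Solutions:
 u(y) = C1*cos(y)^(sqrt(2))


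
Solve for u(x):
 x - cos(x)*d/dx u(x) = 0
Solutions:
 u(x) = C1 + Integral(x/cos(x), x)


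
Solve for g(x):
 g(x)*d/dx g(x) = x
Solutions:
 g(x) = -sqrt(C1 + x^2)
 g(x) = sqrt(C1 + x^2)


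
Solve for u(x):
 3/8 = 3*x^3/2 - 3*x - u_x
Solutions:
 u(x) = C1 + 3*x^4/8 - 3*x^2/2 - 3*x/8


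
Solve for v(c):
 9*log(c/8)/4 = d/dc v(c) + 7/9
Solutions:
 v(c) = C1 + 9*c*log(c)/4 - 27*c*log(2)/4 - 109*c/36


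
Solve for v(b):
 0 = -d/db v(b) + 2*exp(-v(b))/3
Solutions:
 v(b) = log(C1 + 2*b/3)


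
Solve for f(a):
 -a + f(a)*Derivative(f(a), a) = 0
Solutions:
 f(a) = -sqrt(C1 + a^2)
 f(a) = sqrt(C1 + a^2)


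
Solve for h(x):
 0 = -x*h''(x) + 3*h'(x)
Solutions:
 h(x) = C1 + C2*x^4


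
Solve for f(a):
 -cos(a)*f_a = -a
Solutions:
 f(a) = C1 + Integral(a/cos(a), a)


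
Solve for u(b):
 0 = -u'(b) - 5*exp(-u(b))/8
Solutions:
 u(b) = log(C1 - 5*b/8)


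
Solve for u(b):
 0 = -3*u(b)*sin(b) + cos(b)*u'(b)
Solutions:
 u(b) = C1/cos(b)^3
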